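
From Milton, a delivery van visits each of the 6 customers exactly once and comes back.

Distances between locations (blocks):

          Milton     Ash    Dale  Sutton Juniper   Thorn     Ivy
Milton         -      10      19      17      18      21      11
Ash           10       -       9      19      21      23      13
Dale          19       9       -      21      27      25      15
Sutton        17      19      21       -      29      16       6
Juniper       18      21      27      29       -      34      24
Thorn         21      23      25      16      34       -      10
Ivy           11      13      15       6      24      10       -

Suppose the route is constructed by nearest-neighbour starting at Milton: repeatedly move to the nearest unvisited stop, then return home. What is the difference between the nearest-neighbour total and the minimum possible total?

From Milton: Ash=10, Ivy=11, Sutton=17, Juniper=18, Dale=19, Thorn=21 → choose Ash (10).
From Ash: Dale=9, Ivy=13, Sutton=19, Juniper=21, Thorn=23 → choose Dale (9).
From Dale: Ivy=15, Sutton=21, Thorn=25, Juniper=27 → choose Ivy (15).
From Ivy: Sutton=6, Thorn=10, Juniper=24 → choose Sutton (6).
From Sutton: Thorn=16, Juniper=29 → choose Thorn (16).
From Thorn: Juniper=34 → choose Juniper (34).
NN route Milton → Ash → Dale → Ivy → Sutton → Thorn → Juniper → Milton costs 108.
Optimal: Milton → Sutton → Thorn → Ivy → Dale → Ash → Juniper → Milton costs 106 (by enumerating all 360 distinct tours).
Excess = 108 − 106 = 2.

2 blocks longer than the optimal tour.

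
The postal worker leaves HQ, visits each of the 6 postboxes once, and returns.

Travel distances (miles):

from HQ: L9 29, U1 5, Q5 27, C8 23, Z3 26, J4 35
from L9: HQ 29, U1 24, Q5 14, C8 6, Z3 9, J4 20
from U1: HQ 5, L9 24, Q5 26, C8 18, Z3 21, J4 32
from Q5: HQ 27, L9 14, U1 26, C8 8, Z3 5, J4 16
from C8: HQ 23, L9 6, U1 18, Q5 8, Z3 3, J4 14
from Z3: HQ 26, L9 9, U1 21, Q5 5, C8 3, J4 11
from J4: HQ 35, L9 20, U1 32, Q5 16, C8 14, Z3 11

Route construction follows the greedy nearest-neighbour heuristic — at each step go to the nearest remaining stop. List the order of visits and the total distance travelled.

At HQ the remaining stops are U1 5, C8 23, Z3 26, Q5 27, L9 29, J4 35; go to U1.
At U1 the remaining stops are C8 18, Z3 21, L9 24, Q5 26, J4 32; go to C8.
At C8 the remaining stops are Z3 3, L9 6, Q5 8, J4 14; go to Z3.
At Z3 the remaining stops are Q5 5, L9 9, J4 11; go to Q5.
At Q5 the remaining stops are L9 14, J4 16; go to L9.
At L9 the remaining stops are J4 20; go to J4.
Return J4→HQ: 35.
Total = 5 + 18 + 3 + 5 + 14 + 20 + 35 = 100.

Total distance 100 miles via the nearest-neighbour route HQ → U1 → C8 → Z3 → Q5 → L9 → J4 → HQ.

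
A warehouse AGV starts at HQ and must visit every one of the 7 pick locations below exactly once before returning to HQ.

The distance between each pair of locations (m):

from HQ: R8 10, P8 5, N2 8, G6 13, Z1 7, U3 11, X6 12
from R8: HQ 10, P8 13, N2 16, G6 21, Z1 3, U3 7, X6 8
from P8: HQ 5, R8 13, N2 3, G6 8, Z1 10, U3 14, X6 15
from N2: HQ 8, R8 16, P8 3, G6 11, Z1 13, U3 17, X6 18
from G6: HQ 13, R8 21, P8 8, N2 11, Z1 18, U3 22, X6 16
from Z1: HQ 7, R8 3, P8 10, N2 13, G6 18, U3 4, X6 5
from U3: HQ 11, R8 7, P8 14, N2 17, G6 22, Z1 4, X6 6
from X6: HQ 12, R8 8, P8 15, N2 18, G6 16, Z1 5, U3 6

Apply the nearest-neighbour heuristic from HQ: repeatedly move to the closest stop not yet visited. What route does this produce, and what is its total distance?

From HQ: distances to unvisited — P8=5, Z1=7, N2=8, R8=10, U3=11, X6=12, G6=13. Nearest is P8 (5).
From P8: distances to unvisited — N2=3, G6=8, Z1=10, R8=13, U3=14, X6=15. Nearest is N2 (3).
From N2: distances to unvisited — G6=11, Z1=13, R8=16, U3=17, X6=18. Nearest is G6 (11).
From G6: distances to unvisited — X6=16, Z1=18, R8=21, U3=22. Nearest is X6 (16).
From X6: distances to unvisited — Z1=5, U3=6, R8=8. Nearest is Z1 (5).
From Z1: distances to unvisited — R8=3, U3=4. Nearest is R8 (3).
From R8: distances to unvisited — U3=7. Nearest is U3 (7).
Return U3→HQ: 11.
Total = 5 + 3 + 11 + 16 + 5 + 3 + 7 + 11 = 61.

Total distance 61 m via the nearest-neighbour route HQ → P8 → N2 → G6 → X6 → Z1 → R8 → U3 → HQ.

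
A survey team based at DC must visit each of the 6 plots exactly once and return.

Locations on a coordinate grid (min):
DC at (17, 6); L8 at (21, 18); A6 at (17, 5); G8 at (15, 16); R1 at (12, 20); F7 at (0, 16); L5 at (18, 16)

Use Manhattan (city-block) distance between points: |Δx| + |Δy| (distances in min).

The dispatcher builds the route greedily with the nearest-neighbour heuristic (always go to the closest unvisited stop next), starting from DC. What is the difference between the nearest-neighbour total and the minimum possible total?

Excess over optimum: 12 min.

From DC: A6=1, L5=11, G8=12, L8=16, R1=19, F7=27 → choose A6 (1).
From A6: L5=12, G8=13, L8=17, R1=20, F7=28 → choose L5 (12).
From L5: G8=3, L8=5, R1=10, F7=18 → choose G8 (3).
From G8: R1=7, L8=8, F7=15 → choose R1 (7).
From R1: L8=11, F7=16 → choose L8 (11).
From L8: F7=23 → choose F7 (23).
NN route DC → A6 → L5 → G8 → R1 → L8 → F7 → DC costs 84.
Optimal: DC → A6 → G8 → F7 → R1 → L8 → L5 → DC costs 72 (by enumerating all 360 distinct tours).
Excess = 84 − 72 = 12.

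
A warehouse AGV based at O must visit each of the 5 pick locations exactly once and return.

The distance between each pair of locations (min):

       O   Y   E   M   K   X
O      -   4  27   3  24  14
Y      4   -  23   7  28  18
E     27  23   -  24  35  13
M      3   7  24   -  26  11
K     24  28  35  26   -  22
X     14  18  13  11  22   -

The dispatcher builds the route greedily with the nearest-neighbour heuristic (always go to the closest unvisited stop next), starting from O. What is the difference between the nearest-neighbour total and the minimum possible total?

From O: M=3, Y=4, X=14, K=24, E=27 → choose M (3).
From M: Y=7, X=11, E=24, K=26 → choose Y (7).
From Y: X=18, E=23, K=28 → choose X (18).
From X: E=13, K=22 → choose E (13).
From E: K=35 → choose K (35).
NN route O → M → Y → X → E → K → O costs 100.
Optimal: O → Y → E → X → K → M → O costs 91 (by enumerating all 60 distinct tours).
Excess = 100 − 91 = 9.

The nearest-neighbour route is 9 min longer than optimal.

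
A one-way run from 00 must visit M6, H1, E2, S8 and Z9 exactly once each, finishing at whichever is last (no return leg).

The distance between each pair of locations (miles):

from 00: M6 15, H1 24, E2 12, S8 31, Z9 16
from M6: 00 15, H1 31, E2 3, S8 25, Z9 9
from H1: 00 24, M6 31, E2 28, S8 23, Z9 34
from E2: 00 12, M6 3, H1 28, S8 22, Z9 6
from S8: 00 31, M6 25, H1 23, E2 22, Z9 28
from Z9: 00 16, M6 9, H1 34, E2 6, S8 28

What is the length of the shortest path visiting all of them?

Shortest open route: 73 miles.

There are 5! = 120 possible orderings.
00 - M6 - H1 - E2 - S8 - Z9: 15+31+28+22+28 = 124
00 - M6 - H1 - E2 - Z9 - S8: 15+31+28+6+28 = 108
00 - M6 - H1 - S8 - E2 - Z9: 15+31+23+22+6 = 97
00 - M6 - H1 - S8 - Z9 - E2: 15+31+23+28+6 = 103
00 - M6 - H1 - Z9 - E2 - S8: 15+31+34+6+22 = 108
00 - M6 - H1 - Z9 - S8 - E2: 15+31+34+28+22 = 130
00 - M6 - E2 - H1 - S8 - Z9: 15+3+28+23+28 = 97
00 - M6 - E2 - H1 - Z9 - S8: 15+3+28+34+28 = 108
00 - M6 - E2 - S8 - H1 - Z9: 15+3+22+23+34 = 97
00 - M6 - E2 - S8 - Z9 - H1: 15+3+22+28+34 = 102
00 - M6 - E2 - Z9 - H1 - S8: 15+3+6+34+23 = 81
00 - M6 - E2 - Z9 - S8 - H1: 15+3+6+28+23 = 75
00 - M6 - S8 - H1 - E2 - Z9: 15+25+23+28+6 = 97
00 - M6 - S8 - H1 - Z9 - E2: 15+25+23+34+6 = 103
… (106 more)
00 - Z9 - M6 - E2 - S8 - H1: 16+9+3+22+23 = 73  ← best
The minimum is 73.
One shortest path: 00 → Z9 → M6 → E2 → S8 → H1.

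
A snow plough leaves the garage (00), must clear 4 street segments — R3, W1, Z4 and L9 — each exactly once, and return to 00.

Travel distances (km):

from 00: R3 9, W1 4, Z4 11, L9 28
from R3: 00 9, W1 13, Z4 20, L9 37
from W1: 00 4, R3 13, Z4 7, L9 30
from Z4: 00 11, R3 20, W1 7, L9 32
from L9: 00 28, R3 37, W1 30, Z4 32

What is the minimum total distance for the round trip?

00 → R3 → W1 → Z4 → L9 → 00: 9+13+7+32+28 = 89
00 → R3 → W1 → L9 → Z4 → 00: 9+13+30+32+11 = 95
00 → R3 → Z4 → W1 → L9 → 00: 9+20+7+30+28 = 94
00 → R3 → Z4 → L9 → W1 → 00: 9+20+32+30+4 = 95
00 → R3 → L9 → W1 → Z4 → 00: 9+37+30+7+11 = 94
00 → R3 → L9 → Z4 → W1 → 00: 9+37+32+7+4 = 89
00 → W1 → R3 → Z4 → L9 → 00: 4+13+20+32+28 = 97
00 → W1 → R3 → L9 → Z4 → 00: 4+13+37+32+11 = 97
00 → W1 → Z4 → R3 → L9 → 00: 4+7+20+37+28 = 96
00 → W1 → L9 → R3 → Z4 → 00: 4+30+37+20+11 = 102
00 → Z4 → R3 → W1 → L9 → 00: 11+20+13+30+28 = 102
00 → Z4 → W1 → R3 → L9 → 00: 11+7+13+37+28 = 96
The minimum is 89.
One optimal route: 00 → R3 → W1 → Z4 → L9 → 00 (or its reverse).

Shortest round trip = 89 km.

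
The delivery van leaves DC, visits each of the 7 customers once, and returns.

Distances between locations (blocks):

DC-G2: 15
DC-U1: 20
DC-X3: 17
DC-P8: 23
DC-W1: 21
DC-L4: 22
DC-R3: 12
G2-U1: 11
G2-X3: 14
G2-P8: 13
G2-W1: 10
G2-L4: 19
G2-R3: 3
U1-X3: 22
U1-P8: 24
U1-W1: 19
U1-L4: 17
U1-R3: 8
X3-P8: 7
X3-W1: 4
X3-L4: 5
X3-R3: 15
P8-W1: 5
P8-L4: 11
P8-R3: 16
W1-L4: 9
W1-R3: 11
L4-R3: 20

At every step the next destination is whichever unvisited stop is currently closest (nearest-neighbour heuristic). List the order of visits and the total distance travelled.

89 blocks along DC → R3 → G2 → W1 → X3 → L4 → P8 → U1 → DC.

At DC the remaining stops are R3 12, G2 15, X3 17, U1 20, W1 21, L4 22, P8 23; go to R3.
At R3 the remaining stops are G2 3, U1 8, W1 11, X3 15, P8 16, L4 20; go to G2.
At G2 the remaining stops are W1 10, U1 11, P8 13, X3 14, L4 19; go to W1.
At W1 the remaining stops are X3 4, P8 5, L4 9, U1 19; go to X3.
At X3 the remaining stops are L4 5, P8 7, U1 22; go to L4.
At L4 the remaining stops are P8 11, U1 17; go to P8.
At P8 the remaining stops are U1 24; go to U1.
Return U1→DC: 20.
Total = 12 + 3 + 10 + 4 + 5 + 11 + 24 + 20 = 89.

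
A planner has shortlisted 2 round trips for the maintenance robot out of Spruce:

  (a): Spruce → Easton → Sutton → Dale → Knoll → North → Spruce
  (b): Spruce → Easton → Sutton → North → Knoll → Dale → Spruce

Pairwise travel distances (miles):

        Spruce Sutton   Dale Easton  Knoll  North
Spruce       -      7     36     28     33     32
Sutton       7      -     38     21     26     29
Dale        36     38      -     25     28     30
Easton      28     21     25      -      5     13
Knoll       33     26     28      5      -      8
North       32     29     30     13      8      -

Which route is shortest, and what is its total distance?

(a): 28 + 21 + 38 + 28 + 8 + 32 = 155
(b): 28 + 21 + 29 + 8 + 28 + 36 = 150

Shortest is (b), total 150 miles.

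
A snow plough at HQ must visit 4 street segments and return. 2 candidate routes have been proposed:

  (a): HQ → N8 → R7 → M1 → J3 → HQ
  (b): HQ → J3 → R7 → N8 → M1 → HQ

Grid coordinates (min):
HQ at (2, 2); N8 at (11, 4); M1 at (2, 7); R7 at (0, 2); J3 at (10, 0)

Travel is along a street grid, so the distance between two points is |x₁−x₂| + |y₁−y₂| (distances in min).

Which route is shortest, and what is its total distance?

Shortest is (b), total 52 min.

(a): 11 + 13 + 7 + 15 + 10 = 56
(b): 10 + 12 + 13 + 12 + 5 = 52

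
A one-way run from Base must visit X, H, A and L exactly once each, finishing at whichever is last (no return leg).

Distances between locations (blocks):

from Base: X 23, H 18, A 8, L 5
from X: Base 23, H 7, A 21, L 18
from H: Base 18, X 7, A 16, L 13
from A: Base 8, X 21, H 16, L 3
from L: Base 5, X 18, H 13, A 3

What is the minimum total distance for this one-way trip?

There are 4! = 24 possible orderings.
Base - X - H - A - L: 23+7+16+3 = 49
Base - X - H - L - A: 23+7+13+3 = 46
Base - X - A - H - L: 23+21+16+13 = 73
Base - X - A - L - H: 23+21+3+13 = 60
Base - X - L - H - A: 23+18+13+16 = 70
Base - X - L - A - H: 23+18+3+16 = 60
Base - H - X - A - L: 18+7+21+3 = 49
Base - H - X - L - A: 18+7+18+3 = 46
Base - H - A - X - L: 18+16+21+18 = 73
Base - H - A - L - X: 18+16+3+18 = 55
Base - H - L - X - A: 18+13+18+21 = 70
Base - H - L - A - X: 18+13+3+21 = 55
Base - A - X - H - L: 8+21+7+13 = 49
Base - A - X - L - H: 8+21+18+13 = 60
… (10 more)
Base - A - L - H - X: 8+3+13+7 = 31  ← best
The minimum is 31.
One shortest path: Base → A → L → H → X.

31 blocks — the minimum one-way total.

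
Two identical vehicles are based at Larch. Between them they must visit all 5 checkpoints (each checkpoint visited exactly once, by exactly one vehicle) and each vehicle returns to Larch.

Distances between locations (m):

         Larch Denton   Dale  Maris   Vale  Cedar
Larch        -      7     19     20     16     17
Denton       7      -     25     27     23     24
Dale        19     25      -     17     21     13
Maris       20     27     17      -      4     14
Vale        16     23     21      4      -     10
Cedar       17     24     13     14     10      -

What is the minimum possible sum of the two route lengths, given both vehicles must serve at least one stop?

Check every non-empty split of the stops between the two vehicles; for each half take its own optimal tour:
  {Denton} + {Dale, Maris, Vale, Cedar}: 14 + 66 = 80
  {Dale} + {Denton, Maris, Vale, Cedar}: 38 + 65 = 103
  {Denton, Dale} + {Maris, Vale, Cedar}: 51 + 51 = 102
  {Maris} + {Denton, Dale, Vale, Cedar}: 40 + 71 = 111
  {Denton, Maris} + {Dale, Vale, Cedar}: 54 + 58 = 112
  {Dale, Maris} + {Denton, Vale, Cedar}: 56 + 57 = 113
  … (15 splits in total)
Best: vehicle 1 Larch → Denton → Larch = 14; vehicle 2 Larch → Dale → Cedar → Maris → Vale → Larch = 66; combined 80.

80 m — the smallest possible combined total.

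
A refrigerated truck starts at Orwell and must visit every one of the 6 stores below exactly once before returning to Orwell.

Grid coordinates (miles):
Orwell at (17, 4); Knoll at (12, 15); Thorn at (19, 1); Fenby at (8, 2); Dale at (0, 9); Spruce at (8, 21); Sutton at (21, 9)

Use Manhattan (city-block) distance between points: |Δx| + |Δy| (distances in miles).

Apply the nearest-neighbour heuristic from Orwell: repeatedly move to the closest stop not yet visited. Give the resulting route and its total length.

Orwell → [Thorn:5 / Sutton:9 / Fenby:11 / Knoll:16 / Dale:22 / Spruce:26] → Thorn (5)
Thorn → [Sutton:10 / Fenby:12 / Knoll:21 / Dale:27 / Spruce:31] → Sutton (10)
Sutton → [Knoll:15 / Fenby:20 / Dale:21 / Spruce:25] → Knoll (15)
Knoll → [Spruce:10 / Fenby:17 / Dale:18] → Spruce (10)
Spruce → [Fenby:19 / Dale:20] → Fenby (19)
Fenby → [Dale:15] → Dale (15)
Return Dale→Orwell: 22.
Total = 5 + 10 + 15 + 10 + 19 + 15 + 22 = 96.

Total distance 96 miles via the nearest-neighbour route Orwell → Thorn → Sutton → Knoll → Spruce → Fenby → Dale → Orwell.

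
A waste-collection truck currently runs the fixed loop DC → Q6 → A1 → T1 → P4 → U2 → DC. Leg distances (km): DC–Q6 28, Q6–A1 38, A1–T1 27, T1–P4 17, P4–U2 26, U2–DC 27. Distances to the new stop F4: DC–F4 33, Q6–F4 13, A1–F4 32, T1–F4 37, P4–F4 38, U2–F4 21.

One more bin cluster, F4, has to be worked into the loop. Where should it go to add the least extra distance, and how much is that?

Insertion cost between consecutive stops i–j is d(i,F4) + d(F4,j) − d(i,j):
  between DC and Q6: 33 + 13 − 28 = 18
  between Q6 and A1: 13 + 32 − 38 = 7
  between A1 and T1: 32 + 37 − 27 = 42
  between T1 and P4: 37 + 38 − 17 = 58
  between P4 and U2: 38 + 21 − 26 = 33
  between U2 and DC: 21 + 33 − 27 = 27
Cheapest insertion is between Q6 and A1, adding 7.
New total = 163 + 7 = 170.

Minimum extra distance: 7 km, inserting F4 between Q6 and A1.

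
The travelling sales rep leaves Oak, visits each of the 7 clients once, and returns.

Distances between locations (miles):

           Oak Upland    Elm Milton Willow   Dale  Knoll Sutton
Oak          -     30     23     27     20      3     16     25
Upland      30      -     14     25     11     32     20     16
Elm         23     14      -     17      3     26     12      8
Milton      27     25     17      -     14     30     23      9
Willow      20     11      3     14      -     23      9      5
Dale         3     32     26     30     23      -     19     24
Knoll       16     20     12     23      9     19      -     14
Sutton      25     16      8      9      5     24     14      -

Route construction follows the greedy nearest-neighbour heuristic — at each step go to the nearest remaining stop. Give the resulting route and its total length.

From Oak: distances to unvisited — Dale=3, Knoll=16, Willow=20, Elm=23, Sutton=25, Milton=27, Upland=30. Nearest is Dale (3).
From Dale: distances to unvisited — Knoll=19, Willow=23, Sutton=24, Elm=26, Milton=30, Upland=32. Nearest is Knoll (19).
From Knoll: distances to unvisited — Willow=9, Elm=12, Sutton=14, Upland=20, Milton=23. Nearest is Willow (9).
From Willow: distances to unvisited — Elm=3, Sutton=5, Upland=11, Milton=14. Nearest is Elm (3).
From Elm: distances to unvisited — Sutton=8, Upland=14, Milton=17. Nearest is Sutton (8).
From Sutton: distances to unvisited — Milton=9, Upland=16. Nearest is Milton (9).
From Milton: distances to unvisited — Upland=25. Nearest is Upland (25).
Return Upland→Oak: 30.
Total = 3 + 19 + 9 + 3 + 8 + 9 + 25 + 30 = 106.

106 miles along Oak → Dale → Knoll → Willow → Elm → Sutton → Milton → Upland → Oak.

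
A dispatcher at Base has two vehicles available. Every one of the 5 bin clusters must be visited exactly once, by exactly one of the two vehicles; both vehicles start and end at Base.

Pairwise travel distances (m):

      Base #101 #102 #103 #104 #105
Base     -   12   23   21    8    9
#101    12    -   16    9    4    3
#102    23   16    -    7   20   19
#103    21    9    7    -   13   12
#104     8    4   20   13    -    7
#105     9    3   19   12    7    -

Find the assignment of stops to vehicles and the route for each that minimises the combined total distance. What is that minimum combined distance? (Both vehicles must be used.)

67 m — the smallest possible combined total.

There are 2^4 − 1 = 15 ways to divide the 5 stops into two non-empty groups. For each, the best each vehicle can do is its own shortest tour through its group:
  {#101} + {#102, #103, #104, #105}: 24 + 56 = 80
  {#102} + {#101, #103, #104, #105}: 46 + 42 = 88
  {#101, #102} + {#103, #104, #105}: 51 + 42 = 93
  {#103} + {#101, #102, #104, #105}: 42 + 56 = 98
  {#101, #103} + {#102, #104, #105}: 42 + 56 = 98
  {#102, #103} + {#101, #104, #105}: 51 + 24 = 75
  … (15 splits in total)
  {#104} + {#101, #102, #103, #105}: 16 + 51 = 67  ← best
Best: vehicle 1 Base → #104 → Base = 16; vehicle 2 Base → #102 → #103 → #101 → #105 → Base = 51; combined 67.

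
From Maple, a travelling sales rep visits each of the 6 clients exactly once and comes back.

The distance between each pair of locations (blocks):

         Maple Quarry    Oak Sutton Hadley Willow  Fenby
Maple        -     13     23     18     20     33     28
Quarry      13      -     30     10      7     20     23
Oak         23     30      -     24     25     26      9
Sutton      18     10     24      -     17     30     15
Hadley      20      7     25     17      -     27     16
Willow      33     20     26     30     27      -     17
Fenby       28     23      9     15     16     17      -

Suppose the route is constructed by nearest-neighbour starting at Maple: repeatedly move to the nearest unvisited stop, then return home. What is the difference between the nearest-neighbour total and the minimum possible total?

Maple: Quarry=13, Sutton=18, Hadley=20, Oak=23, Fenby=28, Willow=33 ⇒ Quarry
Quarry: Hadley=7, Sutton=10, Willow=20, Fenby=23, Oak=30 ⇒ Hadley
Hadley: Fenby=16, Sutton=17, Oak=25, Willow=27 ⇒ Fenby
Fenby: Oak=9, Sutton=15, Willow=17 ⇒ Oak
Oak: Sutton=24, Willow=26 ⇒ Sutton
Sutton: Willow=30 ⇒ Willow
NN route Maple → Quarry → Hadley → Fenby → Oak → Sutton → Willow → Maple costs 132.
Optimal: Maple → Oak → Fenby → Willow → Quarry → Hadley → Sutton → Maple costs 111 (by enumerating all 360 distinct tours).
Excess = 132 − 111 = 21.

21 blocks longer than the optimal tour.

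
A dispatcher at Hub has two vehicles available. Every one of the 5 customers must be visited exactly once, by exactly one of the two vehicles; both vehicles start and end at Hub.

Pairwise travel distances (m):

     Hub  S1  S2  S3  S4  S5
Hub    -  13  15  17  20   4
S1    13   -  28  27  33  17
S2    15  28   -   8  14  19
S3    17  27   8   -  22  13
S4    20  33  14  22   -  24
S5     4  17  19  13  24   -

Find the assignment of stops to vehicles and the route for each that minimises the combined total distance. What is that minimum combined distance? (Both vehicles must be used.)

There are 2^4 − 1 = 15 ways to divide the 5 stops into two non-empty groups. For each, the best each vehicle can do is its own shortest tour through its group:
  {S1} + {S2, S3, S4, S5}: 26 + 59 = 85
  {S2} + {S1, S3, S4, S5}: 30 + 85 = 115
  {S1, S2} + {S3, S4, S5}: 56 + 59 = 115
  {S3} + {S1, S2, S4, S5}: 34 + 83 = 117
  {S1, S3} + {S2, S4, S5}: 57 + 57 = 114
  {S2, S3} + {S1, S4, S5}: 40 + 74 = 114
  … (15 splits in total)
Best: vehicle 1 Hub → S1 → Hub = 26; vehicle 2 Hub → S4 → S2 → S3 → S5 → Hub = 59; combined 85.

Minimum combined distance: 85 m.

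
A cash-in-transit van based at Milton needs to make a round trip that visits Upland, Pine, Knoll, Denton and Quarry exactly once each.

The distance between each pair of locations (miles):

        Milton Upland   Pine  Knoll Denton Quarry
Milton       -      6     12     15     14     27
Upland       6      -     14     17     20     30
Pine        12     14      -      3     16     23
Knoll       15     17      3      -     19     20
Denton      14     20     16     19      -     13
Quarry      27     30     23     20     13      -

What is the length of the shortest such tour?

With 5 stops there are 5!/2 = 60 distinct round trips (a route and its reverse cost the same).
Milton → Upland → Pine → Knoll → Denton → Quarry → Milton: 6+14+3+19+13+27 = 82
Milton → Upland → Pine → Knoll → Quarry → Denton → Milton: 6+14+3+20+13+14 = 70
Milton → Upland → Pine → Denton → Knoll → Quarry → Milton: 6+14+16+19+20+27 = 102
Milton → Upland → Pine → Denton → Quarry → Knoll → Milton: 6+14+16+13+20+15 = 84
Milton → Upland → Pine → Quarry → Knoll → Denton → Milton: 6+14+23+20+19+14 = 96
Milton → Upland → Pine → Quarry → Denton → Knoll → Milton: 6+14+23+13+19+15 = 90
Milton → Upland → Knoll → Pine → Denton → Quarry → Milton: 6+17+3+16+13+27 = 82
Milton → Upland → Knoll → Pine → Quarry → Denton → Milton: 6+17+3+23+13+14 = 76
Milton → Upland → Knoll → Denton → Pine → Quarry → Milton: 6+17+19+16+23+27 = 108
Milton → Upland → Knoll → Denton → Quarry → Pine → Milton: 6+17+19+13+23+12 = 90
Milton → Upland → Knoll → Quarry → Pine → Denton → Milton: 6+17+20+23+16+14 = 96
Milton → Upland → Knoll → Quarry → Denton → Pine → Milton: 6+17+20+13+16+12 = 84
Milton → Upland → Denton → Pine → Knoll → Quarry → Milton: 6+20+16+3+20+27 = 92
Milton → Upland → Denton → Pine → Quarry → Knoll → Milton: 6+20+16+23+20+15 = 100
… (46 more)
The minimum is 70.
One optimal route: Milton → Upland → Pine → Knoll → Quarry → Denton → Milton (or its reverse).

Shortest round trip = 70 miles.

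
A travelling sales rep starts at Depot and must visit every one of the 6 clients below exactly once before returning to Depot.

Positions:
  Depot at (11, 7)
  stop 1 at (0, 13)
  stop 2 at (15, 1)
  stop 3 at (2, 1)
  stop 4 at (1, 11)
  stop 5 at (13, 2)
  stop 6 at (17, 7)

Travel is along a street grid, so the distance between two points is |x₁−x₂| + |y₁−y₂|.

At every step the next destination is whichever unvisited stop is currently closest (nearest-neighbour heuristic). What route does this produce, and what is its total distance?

Depot → [stop 6:6 / stop 5:7 / stop 2:10 / stop 4:14 / stop 3:15 / stop 1:17] → stop 6 (6)
stop 6 → [stop 2:8 / stop 5:9 / stop 4:20 / stop 3:21 / stop 1:23] → stop 2 (8)
stop 2 → [stop 5:3 / stop 3:13 / stop 4:24 / stop 1:27] → stop 5 (3)
stop 5 → [stop 3:12 / stop 4:21 / stop 1:24] → stop 3 (12)
stop 3 → [stop 4:11 / stop 1:14] → stop 4 (11)
stop 4 → [stop 1:3] → stop 1 (3)
Return stop 1→Depot: 17.
Total = 6 + 8 + 3 + 12 + 11 + 3 + 17 = 60.

Nearest-neighbour total = 60; route Depot → stop 6 → stop 2 → stop 5 → stop 3 → stop 4 → stop 1 → Depot.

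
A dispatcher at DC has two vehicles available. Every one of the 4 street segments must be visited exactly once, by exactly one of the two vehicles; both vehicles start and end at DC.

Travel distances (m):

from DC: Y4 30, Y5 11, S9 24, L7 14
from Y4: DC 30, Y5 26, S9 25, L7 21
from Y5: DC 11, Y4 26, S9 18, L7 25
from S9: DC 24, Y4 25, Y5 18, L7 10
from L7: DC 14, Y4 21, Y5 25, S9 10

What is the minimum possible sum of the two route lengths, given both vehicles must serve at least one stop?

101 m — the smallest possible combined total.

Try each way of splitting the stops between the two vehicles (each non-empty) and, for each split, find the best tour for each vehicle:
  {Y4} + {Y5, S9, L7}: 60 + 53 = 113
  {Y5} + {Y4, S9, L7}: 22 + 79 = 101
  {Y4, Y5} + {S9, L7}: 67 + 48 = 115
  {S9} + {Y4, Y5, L7}: 48 + 72 = 120
  {Y4, S9} + {Y5, L7}: 79 + 50 = 129
  {Y5, S9} + {Y4, L7}: 53 + 65 = 118
  … (7 splits in total)
Best: vehicle 1 DC → Y5 → DC = 22; vehicle 2 DC → Y4 → S9 → L7 → DC = 79; combined 101.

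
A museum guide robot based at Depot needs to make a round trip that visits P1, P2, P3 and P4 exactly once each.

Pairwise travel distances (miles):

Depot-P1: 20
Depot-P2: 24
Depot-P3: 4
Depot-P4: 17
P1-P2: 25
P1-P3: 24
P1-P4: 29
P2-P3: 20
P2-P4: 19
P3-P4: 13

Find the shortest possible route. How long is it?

81 miles — the shortest possible round trip.

There are 12 distinct closed tours to check (reversals are equivalent).
Depot-P1-P2-P3-P4-Depot: 20+25+20+13+17 = 95
Depot-P1-P2-P4-P3-Depot: 20+25+19+13+4 = 81
Depot-P1-P3-P2-P4-Depot: 20+24+20+19+17 = 100
Depot-P1-P3-P4-P2-Depot: 20+24+13+19+24 = 100
Depot-P1-P4-P2-P3-Depot: 20+29+19+20+4 = 92
Depot-P1-P4-P3-P2-Depot: 20+29+13+20+24 = 106
Depot-P2-P1-P3-P4-Depot: 24+25+24+13+17 = 103
Depot-P2-P1-P4-P3-Depot: 24+25+29+13+4 = 95
Depot-P2-P3-P1-P4-Depot: 24+20+24+29+17 = 114
Depot-P2-P4-P1-P3-Depot: 24+19+29+24+4 = 100
Depot-P3-P1-P2-P4-Depot: 4+24+25+19+17 = 89
Depot-P3-P2-P1-P4-Depot: 4+20+25+29+17 = 95
The minimum is 81.
One optimal route: Depot → P1 → P2 → P4 → P3 → Depot (or its reverse).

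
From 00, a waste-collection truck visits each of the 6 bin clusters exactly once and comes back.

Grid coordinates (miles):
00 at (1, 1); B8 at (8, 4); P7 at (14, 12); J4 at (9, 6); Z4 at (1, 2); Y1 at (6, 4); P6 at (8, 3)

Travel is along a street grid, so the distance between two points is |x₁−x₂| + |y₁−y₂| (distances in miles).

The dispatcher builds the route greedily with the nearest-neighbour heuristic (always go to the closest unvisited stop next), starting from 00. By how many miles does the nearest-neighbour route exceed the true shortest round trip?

The nearest-neighbour route is 2 miles longer than optimal.

00: Z4=1, Y1=8, P6=9, B8=10, J4=13, P7=24 ⇒ Z4
Z4: Y1=7, P6=8, B8=9, J4=12, P7=23 ⇒ Y1
Y1: B8=2, P6=3, J4=5, P7=16 ⇒ B8
B8: P6=1, J4=3, P7=14 ⇒ P6
P6: J4=4, P7=15 ⇒ J4
J4: P7=11 ⇒ P7
NN route 00 → Z4 → Y1 → B8 → P6 → J4 → P7 → 00 costs 50.
Optimal: 00 → Z4 → Y1 → B8 → P7 → J4 → P6 → 00 costs 48 (by enumerating all 360 distinct tours).
Excess = 50 − 48 = 2.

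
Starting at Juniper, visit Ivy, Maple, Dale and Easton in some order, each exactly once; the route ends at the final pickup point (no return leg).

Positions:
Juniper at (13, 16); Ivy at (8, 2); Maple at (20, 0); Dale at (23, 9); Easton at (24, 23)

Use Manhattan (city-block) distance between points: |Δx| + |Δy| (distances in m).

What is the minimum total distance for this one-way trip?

There are 4! = 24 possible orderings.
Juniper→Ivy→Maple→Dale→Easton: 19+14+12+15 = 60
Juniper→Ivy→Maple→Easton→Dale: 19+14+27+15 = 75
Juniper→Ivy→Dale→Maple→Easton: 19+22+12+27 = 80
Juniper→Ivy→Dale→Easton→Maple: 19+22+15+27 = 83
Juniper→Ivy→Easton→Maple→Dale: 19+37+27+12 = 95
Juniper→Ivy→Easton→Dale→Maple: 19+37+15+12 = 83
Juniper→Maple→Ivy→Dale→Easton: 23+14+22+15 = 74
Juniper→Maple→Ivy→Easton→Dale: 23+14+37+15 = 89
Juniper→Maple→Dale→Ivy→Easton: 23+12+22+37 = 94
Juniper→Maple→Dale→Easton→Ivy: 23+12+15+37 = 87
Juniper→Maple→Easton→Ivy→Dale: 23+27+37+22 = 109
Juniper→Maple→Easton→Dale→Ivy: 23+27+15+22 = 87
Juniper→Dale→Ivy→Maple→Easton: 17+22+14+27 = 80
Juniper→Dale→Ivy→Easton→Maple: 17+22+37+27 = 103
… (10 more)
Juniper→Easton→Dale→Maple→Ivy: 18+15+12+14 = 59  ← best
The minimum is 59.
One shortest path: Juniper → Easton → Dale → Maple → Ivy.

Minimum one-way distance = 59 m.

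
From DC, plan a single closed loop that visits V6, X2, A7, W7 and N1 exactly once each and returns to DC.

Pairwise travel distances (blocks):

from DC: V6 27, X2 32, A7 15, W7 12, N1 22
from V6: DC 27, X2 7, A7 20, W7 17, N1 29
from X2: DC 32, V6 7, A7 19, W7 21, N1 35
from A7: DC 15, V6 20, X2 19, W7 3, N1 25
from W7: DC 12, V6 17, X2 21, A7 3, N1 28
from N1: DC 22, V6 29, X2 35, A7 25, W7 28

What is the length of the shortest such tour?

There are 60 distinct closed tours to check (reversals are equivalent).
DC→V6→X2→A7→W7→N1→DC: 27+7+19+3+28+22 = 106
DC→V6→X2→A7→N1→W7→DC: 27+7+19+25+28+12 = 118
DC→V6→X2→W7→A7→N1→DC: 27+7+21+3+25+22 = 105
DC→V6→X2→W7→N1→A7→DC: 27+7+21+28+25+15 = 123
DC→V6→X2→N1→A7→W7→DC: 27+7+35+25+3+12 = 109
DC→V6→X2→N1→W7→A7→DC: 27+7+35+28+3+15 = 115
DC→V6→A7→X2→W7→N1→DC: 27+20+19+21+28+22 = 137
DC→V6→A7→X2→N1→W7→DC: 27+20+19+35+28+12 = 141
DC→V6→A7→W7→X2→N1→DC: 27+20+3+21+35+22 = 128
DC→V6→A7→W7→N1→X2→DC: 27+20+3+28+35+32 = 145
DC→V6→A7→N1→X2→W7→DC: 27+20+25+35+21+12 = 140
DC→V6→A7→N1→W7→X2→DC: 27+20+25+28+21+32 = 153
DC→V6→W7→X2→A7→N1→DC: 27+17+21+19+25+22 = 131
DC→V6→W7→X2→N1→A7→DC: 27+17+21+35+25+15 = 140
… (46 more)
DC→W7→A7→X2→V6→N1→DC: 12+3+19+7+29+22 = 92  ← best
The minimum is 92.
One optimal route: DC → W7 → A7 → X2 → V6 → N1 → DC (or its reverse).

Shortest round trip = 92 blocks.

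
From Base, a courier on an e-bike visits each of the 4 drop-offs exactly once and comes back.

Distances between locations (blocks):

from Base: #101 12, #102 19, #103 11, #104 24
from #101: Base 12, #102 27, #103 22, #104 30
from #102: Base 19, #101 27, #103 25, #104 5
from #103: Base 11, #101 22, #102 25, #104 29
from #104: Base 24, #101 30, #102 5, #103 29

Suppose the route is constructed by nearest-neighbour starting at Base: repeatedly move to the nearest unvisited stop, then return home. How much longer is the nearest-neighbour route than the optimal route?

From Base: #103=11, #101=12, #102=19, #104=24 → choose #103 (11).
From #103: #101=22, #102=25, #104=29 → choose #101 (22).
From #101: #102=27, #104=30 → choose #102 (27).
From #102: #104=5 → choose #104 (5).
NN route Base → #103 → #101 → #102 → #104 → Base costs 89.
Optimal: Base → #101 → #104 → #102 → #103 → Base costs 83 (by enumerating all 12 distinct tours).
Excess = 89 − 83 = 6.

6 blocks longer than the optimal tour.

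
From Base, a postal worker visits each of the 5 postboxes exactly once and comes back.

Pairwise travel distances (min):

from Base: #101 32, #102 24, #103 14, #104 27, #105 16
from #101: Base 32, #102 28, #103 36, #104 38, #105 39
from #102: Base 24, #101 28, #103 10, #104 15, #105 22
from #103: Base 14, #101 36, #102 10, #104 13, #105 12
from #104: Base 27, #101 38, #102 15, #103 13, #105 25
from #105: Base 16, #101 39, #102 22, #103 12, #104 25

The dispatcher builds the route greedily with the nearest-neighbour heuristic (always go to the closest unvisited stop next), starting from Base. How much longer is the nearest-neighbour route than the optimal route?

From Base: #103=14, #105=16, #102=24, #104=27, #101=32 → choose #103 (14).
From #103: #102=10, #105=12, #104=13, #101=36 → choose #102 (10).
From #102: #104=15, #105=22, #101=28 → choose #104 (15).
From #104: #105=25, #101=38 → choose #105 (25).
From #105: #101=39 → choose #101 (39).
NN route Base → #103 → #102 → #104 → #105 → #101 → Base costs 135.
Optimal: Base → #101 → #102 → #104 → #103 → #105 → Base costs 116 (by enumerating all 60 distinct tours).
Excess = 135 − 116 = 19.

The nearest-neighbour route is 19 min longer than optimal.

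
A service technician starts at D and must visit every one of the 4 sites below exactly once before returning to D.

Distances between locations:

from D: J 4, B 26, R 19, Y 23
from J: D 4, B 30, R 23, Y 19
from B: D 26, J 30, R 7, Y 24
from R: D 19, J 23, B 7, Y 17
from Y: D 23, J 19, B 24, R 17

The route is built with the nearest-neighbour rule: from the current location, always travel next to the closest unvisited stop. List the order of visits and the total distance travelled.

Total distance 73 via the nearest-neighbour route D → J → Y → R → B → D.

D → [J:4 / R:19 / Y:23 / B:26] → J (4)
J → [Y:19 / R:23 / B:30] → Y (19)
Y → [R:17 / B:24] → R (17)
R → [B:7] → B (7)
Return B→D: 26.
Total = 4 + 19 + 17 + 7 + 26 = 73.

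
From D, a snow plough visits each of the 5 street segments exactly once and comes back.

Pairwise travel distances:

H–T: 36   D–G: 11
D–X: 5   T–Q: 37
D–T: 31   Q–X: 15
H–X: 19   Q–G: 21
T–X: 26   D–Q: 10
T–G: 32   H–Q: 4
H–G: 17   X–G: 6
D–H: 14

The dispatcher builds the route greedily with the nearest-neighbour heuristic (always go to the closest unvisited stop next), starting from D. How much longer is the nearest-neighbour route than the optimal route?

From D: X=5, Q=10, G=11, H=14, T=31 → choose X (5).
From X: G=6, Q=15, H=19, T=26 → choose G (6).
From G: H=17, Q=21, T=32 → choose H (17).
From H: Q=4, T=36 → choose Q (4).
From Q: T=37 → choose T (37).
NN route D → X → G → H → Q → T → D costs 100.
Optimal: D → Q → H → T → X → G → D costs 93 (by enumerating all 60 distinct tours).
Excess = 100 − 93 = 7.

Excess over optimum: 7.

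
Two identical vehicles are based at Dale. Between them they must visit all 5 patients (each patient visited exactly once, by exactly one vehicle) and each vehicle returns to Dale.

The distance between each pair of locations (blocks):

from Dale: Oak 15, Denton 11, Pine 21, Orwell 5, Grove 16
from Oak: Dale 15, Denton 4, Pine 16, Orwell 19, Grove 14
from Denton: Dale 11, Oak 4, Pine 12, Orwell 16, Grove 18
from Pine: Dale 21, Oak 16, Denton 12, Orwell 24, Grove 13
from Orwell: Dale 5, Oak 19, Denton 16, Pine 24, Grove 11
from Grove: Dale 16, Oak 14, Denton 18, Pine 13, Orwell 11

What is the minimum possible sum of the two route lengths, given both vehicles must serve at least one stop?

Check every non-empty split of the stops between the two vehicles; for each half take its own optimal tour:
  {Oak} + {Denton, Pine, Orwell, Grove}: 30 + 52 = 82
  {Denton} + {Oak, Pine, Orwell, Grove}: 22 + 60 = 82
  {Oak, Denton} + {Pine, Orwell, Grove}: 30 + 50 = 80
  {Pine} + {Oak, Denton, Orwell, Grove}: 42 + 45 = 87
  {Oak, Pine} + {Denton, Orwell, Grove}: 52 + 45 = 97
  {Denton, Pine} + {Oak, Orwell, Grove}: 44 + 45 = 89
  … (15 splits in total)
  {Orwell} + {Oak, Denton, Pine, Grove}: 10 + 60 = 70  ← best
Best: vehicle 1 Dale → Orwell → Dale = 10; vehicle 2 Dale → Oak → Denton → Pine → Grove → Dale = 60; combined 70.

70 blocks — the smallest possible combined total.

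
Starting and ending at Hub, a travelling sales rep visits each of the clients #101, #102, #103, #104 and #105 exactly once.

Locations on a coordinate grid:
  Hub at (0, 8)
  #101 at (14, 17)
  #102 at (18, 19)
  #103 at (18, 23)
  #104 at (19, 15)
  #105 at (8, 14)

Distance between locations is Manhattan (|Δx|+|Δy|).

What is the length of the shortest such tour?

Shortest round trip = 68.

With 5 stops there are 5!/2 = 60 distinct round trips (a route and its reverse cost the same).
Hub → #101 → #102 → #103 → #104 → #105 → Hub: 23+6+4+9+12+14 = 68
Hub → #101 → #102 → #103 → #105 → #104 → Hub: 23+6+4+19+12+26 = 90
Hub → #101 → #102 → #104 → #103 → #105 → Hub: 23+6+5+9+19+14 = 76
Hub → #101 → #102 → #104 → #105 → #103 → Hub: 23+6+5+12+19+33 = 98
Hub → #101 → #102 → #105 → #103 → #104 → Hub: 23+6+15+19+9+26 = 98
Hub → #101 → #102 → #105 → #104 → #103 → Hub: 23+6+15+12+9+33 = 98
Hub → #101 → #103 → #102 → #104 → #105 → Hub: 23+10+4+5+12+14 = 68
Hub → #101 → #103 → #102 → #105 → #104 → Hub: 23+10+4+15+12+26 = 90
Hub → #101 → #103 → #104 → #102 → #105 → Hub: 23+10+9+5+15+14 = 76
Hub → #101 → #103 → #104 → #105 → #102 → Hub: 23+10+9+12+15+29 = 98
Hub → #101 → #103 → #105 → #102 → #104 → Hub: 23+10+19+15+5+26 = 98
Hub → #101 → #103 → #105 → #104 → #102 → Hub: 23+10+19+12+5+29 = 98
Hub → #101 → #104 → #102 → #103 → #105 → Hub: 23+7+5+4+19+14 = 72
Hub → #101 → #104 → #102 → #105 → #103 → Hub: 23+7+5+15+19+33 = 102
… (46 more)
The minimum is 68.
One optimal route: Hub → #101 → #102 → #103 → #104 → #105 → Hub (or its reverse).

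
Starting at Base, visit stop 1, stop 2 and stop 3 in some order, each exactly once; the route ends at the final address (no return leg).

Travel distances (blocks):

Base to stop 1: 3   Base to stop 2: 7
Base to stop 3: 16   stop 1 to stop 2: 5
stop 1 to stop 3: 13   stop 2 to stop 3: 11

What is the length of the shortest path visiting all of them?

There are 3! = 6 possible orderings.
Base→stop 1→stop 2→stop 3: 3+5+11 = 19
Base→stop 1→stop 3→stop 2: 3+13+11 = 27
Base→stop 2→stop 1→stop 3: 7+5+13 = 25
Base→stop 2→stop 3→stop 1: 7+11+13 = 31
Base→stop 3→stop 1→stop 2: 16+13+5 = 34
Base→stop 3→stop 2→stop 1: 16+11+5 = 32
The minimum is 19.
One shortest path: Base → stop 1 → stop 2 → stop 3.

Shortest open route: 19 blocks.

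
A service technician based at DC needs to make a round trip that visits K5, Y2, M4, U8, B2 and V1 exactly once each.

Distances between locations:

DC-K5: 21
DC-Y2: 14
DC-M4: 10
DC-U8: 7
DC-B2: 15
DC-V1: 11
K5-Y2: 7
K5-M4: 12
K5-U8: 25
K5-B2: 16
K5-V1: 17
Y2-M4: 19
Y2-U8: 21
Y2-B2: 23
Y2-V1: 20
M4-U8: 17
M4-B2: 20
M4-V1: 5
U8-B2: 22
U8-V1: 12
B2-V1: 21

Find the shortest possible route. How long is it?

With 6 stops there are 6!/2 = 360 distinct round trips (a route and its reverse cost the same).
DC → K5 → Y2 → M4 → U8 → B2 → V1 → DC: 21+7+19+17+22+21+11 = 118
DC → K5 → Y2 → M4 → U8 → V1 → B2 → DC: 21+7+19+17+12+21+15 = 112
DC → K5 → Y2 → M4 → B2 → U8 → V1 → DC: 21+7+19+20+22+12+11 = 112
DC → K5 → Y2 → M4 → B2 → V1 → U8 → DC: 21+7+19+20+21+12+7 = 107
DC → K5 → Y2 → M4 → V1 → U8 → B2 → DC: 21+7+19+5+12+22+15 = 101
DC → K5 → Y2 → M4 → V1 → B2 → U8 → DC: 21+7+19+5+21+22+7 = 102
DC → K5 → Y2 → U8 → M4 → B2 → V1 → DC: 21+7+21+17+20+21+11 = 118
DC → K5 → Y2 → U8 → M4 → V1 → B2 → DC: 21+7+21+17+5+21+15 = 107
… (352 more)
DC → Y2 → K5 → B2 → M4 → V1 → U8 → DC: 14+7+16+20+5+12+7 = 81  ← best
The minimum is 81.
One optimal route: DC → Y2 → K5 → B2 → M4 → V1 → U8 → DC (or its reverse).

Minimum total distance: 81.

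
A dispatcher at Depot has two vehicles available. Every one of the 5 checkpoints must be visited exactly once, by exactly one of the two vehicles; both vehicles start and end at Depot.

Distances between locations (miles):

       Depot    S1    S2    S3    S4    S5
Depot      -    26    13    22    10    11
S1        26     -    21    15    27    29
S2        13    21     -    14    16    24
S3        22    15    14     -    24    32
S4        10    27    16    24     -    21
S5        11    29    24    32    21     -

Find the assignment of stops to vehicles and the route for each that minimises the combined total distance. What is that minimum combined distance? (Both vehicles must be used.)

101 miles — the smallest possible combined total.

Try each way of splitting the stops between the two vehicles (each non-empty) and, for each split, find the best tour for each vehicle:
  {S1} + {S2, S3, S4, S5}: 52 + 83 = 135
  {S2} + {S1, S3, S4, S5}: 26 + 89 = 115
  {S1, S2} + {S3, S4, S5}: 60 + 77 = 137
  {S3} + {S1, S2, S4, S5}: 44 + 87 = 131
  {S1, S3} + {S2, S4, S5}: 63 + 61 = 124
  {S2, S3} + {S1, S4, S5}: 49 + 77 = 126
  … (15 splits in total)
  {S1, S2, S3, S4} + {S5}: 79 + 22 = 101  ← best
Best: vehicle 1 Depot → S2 → S3 → S1 → S4 → Depot = 79; vehicle 2 Depot → S5 → Depot = 22; combined 101.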